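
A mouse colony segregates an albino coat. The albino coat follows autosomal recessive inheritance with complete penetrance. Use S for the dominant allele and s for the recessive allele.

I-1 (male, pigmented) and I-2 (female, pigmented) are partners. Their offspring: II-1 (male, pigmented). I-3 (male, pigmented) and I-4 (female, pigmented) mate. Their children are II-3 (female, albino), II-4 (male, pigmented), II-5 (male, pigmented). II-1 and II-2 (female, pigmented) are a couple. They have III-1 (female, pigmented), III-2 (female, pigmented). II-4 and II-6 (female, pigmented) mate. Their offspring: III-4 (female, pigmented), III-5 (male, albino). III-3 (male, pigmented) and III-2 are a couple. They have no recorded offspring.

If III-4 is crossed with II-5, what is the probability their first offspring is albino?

II-4 is pigmented so carries S and passed s to III-5 (ss), so II-4 is Ss.
II-6 is pigmented so carries S and passed s to III-5 (ss), so II-6 is Ss.
III-4 is a pigmented offspring of II-4 (Ss) × II-6 (Ss), whose cross gives 1/4 SS : 1/2 Ss : 1/4 ss; conditioning on being pigmented, III-4 is SS with probability 1/3, Ss with probability 2/3.
I-3 is pigmented so carries S and passed s to II-3 (ss), so I-3 is Ss.
I-4 is pigmented so carries S and passed s to II-3 (ss), so I-4 is Ss.
II-5 is a pigmented offspring of I-3 (Ss) × I-4 (Ss), whose cross gives 1/4 SS : 1/2 Ss : 1/4 ss; conditioning on being pigmented, II-5 is SS with probability 1/3, Ss with probability 2/3.
Summing over parental genotype combinations, P(offspring is albino) = 4/9·1/4 = 1/9.

1/9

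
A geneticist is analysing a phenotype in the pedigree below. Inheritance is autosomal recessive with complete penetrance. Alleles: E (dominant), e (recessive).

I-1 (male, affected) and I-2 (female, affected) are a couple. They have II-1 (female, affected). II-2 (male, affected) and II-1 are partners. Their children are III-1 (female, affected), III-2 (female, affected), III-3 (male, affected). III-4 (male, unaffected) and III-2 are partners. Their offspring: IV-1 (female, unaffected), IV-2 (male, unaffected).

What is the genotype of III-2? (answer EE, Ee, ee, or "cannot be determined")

ee

III-2 is affected, so III-2 is ee.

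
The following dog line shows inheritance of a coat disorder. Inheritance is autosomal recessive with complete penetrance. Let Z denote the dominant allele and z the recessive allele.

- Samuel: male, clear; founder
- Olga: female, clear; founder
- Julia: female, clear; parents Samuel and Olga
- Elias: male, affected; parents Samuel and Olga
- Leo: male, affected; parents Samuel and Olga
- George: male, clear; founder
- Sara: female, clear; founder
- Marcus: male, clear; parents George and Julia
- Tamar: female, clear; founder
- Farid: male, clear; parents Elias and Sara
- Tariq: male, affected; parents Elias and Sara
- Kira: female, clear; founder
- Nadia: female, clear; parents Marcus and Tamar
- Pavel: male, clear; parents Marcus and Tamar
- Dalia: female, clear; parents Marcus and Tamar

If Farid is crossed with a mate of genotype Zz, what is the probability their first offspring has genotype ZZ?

Farid is clear so carries Z and received z from Elias (zz), so Farid is Zz.
The cross gives 1/4 ZZ : 1/2 Zz : 1/4 zz, so P(offspring has genotype ZZ) = 1/4.

1/4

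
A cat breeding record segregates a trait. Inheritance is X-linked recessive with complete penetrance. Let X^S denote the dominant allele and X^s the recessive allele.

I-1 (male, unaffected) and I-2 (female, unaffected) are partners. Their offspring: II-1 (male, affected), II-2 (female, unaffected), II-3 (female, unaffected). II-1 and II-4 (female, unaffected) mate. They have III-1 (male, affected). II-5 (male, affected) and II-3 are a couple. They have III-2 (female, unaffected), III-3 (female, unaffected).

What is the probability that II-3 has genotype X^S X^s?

1/5

I-1 is unaffected, so I-1 is X^S Y.
I-2 is unaffected so carries S and passed s to II-1 (X^s Y), so I-2 is X^S X^s.
Their cross gives offspring ratios 1/2 X^S X^S : 1/2 X^S X^s. Conditioning on II-3 being unaffected, P(X^S X^s) = 1/2 / 1 = 1/2 before taking II-3's own offspring into account.
II-5 is affected, so II-5 is X^s Y.
Now use II-3's offspring. Probability of each recorded status — unaffected daughter III-2: 1/2 if II-3 is X^S X^s, 1 if X^S X^S; unaffected daughter III-3: 1/2 if II-3 is X^S X^s, 1 if X^S X^S.
Bayes: P(X^S X^s) = 1/2·1/4 / (1/2·1/4 + 1/2·1) = 1/5.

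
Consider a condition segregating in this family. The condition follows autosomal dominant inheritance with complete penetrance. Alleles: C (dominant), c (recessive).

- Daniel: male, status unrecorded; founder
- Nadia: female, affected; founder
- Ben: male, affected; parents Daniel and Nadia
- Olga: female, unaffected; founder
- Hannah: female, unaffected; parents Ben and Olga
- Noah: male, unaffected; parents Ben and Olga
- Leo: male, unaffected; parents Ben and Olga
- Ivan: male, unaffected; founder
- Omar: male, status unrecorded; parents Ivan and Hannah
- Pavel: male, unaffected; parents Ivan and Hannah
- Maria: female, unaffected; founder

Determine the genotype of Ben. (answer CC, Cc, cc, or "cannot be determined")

Cc

From phenotype alone, Ben is CC or Cc.
Ben is affected so carries C and passed c to Hannah (cc), so Ben is Cc.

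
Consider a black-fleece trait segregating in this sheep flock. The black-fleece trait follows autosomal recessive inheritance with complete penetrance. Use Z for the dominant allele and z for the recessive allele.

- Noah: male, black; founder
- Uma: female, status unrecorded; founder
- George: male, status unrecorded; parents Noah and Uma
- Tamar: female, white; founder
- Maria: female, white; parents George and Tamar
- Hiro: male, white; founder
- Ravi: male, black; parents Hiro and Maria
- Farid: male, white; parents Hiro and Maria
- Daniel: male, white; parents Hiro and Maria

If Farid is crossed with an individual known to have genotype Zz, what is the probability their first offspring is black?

Hiro is white so carries Z and passed z to Ravi (zz), so Hiro is Zz.
Maria is white so carries Z and passed z to Ravi (zz), so Maria is Zz.
Farid is a white offspring of Hiro (Zz) × Maria (Zz), whose cross gives 1/4 ZZ : 1/2 Zz : 1/4 zz; conditioning on being white, Farid is ZZ with probability 1/3, Zz with probability 2/3.
Summing over parental genotype combinations, P(offspring is black) = 2/3·1/4 = 1/6.

1/6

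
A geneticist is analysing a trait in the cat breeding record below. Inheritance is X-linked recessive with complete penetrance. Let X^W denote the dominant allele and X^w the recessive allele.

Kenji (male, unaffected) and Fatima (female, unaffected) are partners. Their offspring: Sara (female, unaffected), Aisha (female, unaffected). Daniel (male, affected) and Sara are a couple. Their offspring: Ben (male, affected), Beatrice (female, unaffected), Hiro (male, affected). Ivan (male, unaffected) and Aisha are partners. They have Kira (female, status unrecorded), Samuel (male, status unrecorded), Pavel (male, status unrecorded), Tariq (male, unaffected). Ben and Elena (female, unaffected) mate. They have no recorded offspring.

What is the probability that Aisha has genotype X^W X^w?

Kenji is unaffected, so Kenji is X^W Y.
Fatima is unaffected so carries W and passed w to Sara (X^W X^w, whose W came from Kenji), so Fatima is X^W X^w.
Their cross gives offspring ratios 1/2 X^W X^W : 1/2 X^W X^w. Conditioning on Aisha being unaffected, P(X^W X^w) = 1/2 / 1 = 1/2 before taking Aisha's own offspring into account.
Ivan is unaffected, so Ivan is X^W Y.
Now use Aisha's offspring. Probability of each recorded status — unaffected son Tariq: 1/2 if Aisha is X^W X^w, 1 if X^W X^W. (Kira, Samuel, Pavel: equally likely either way, so uninformative.)
Bayes: P(X^W X^w) = 1/2·1/2 / (1/2·1/2 + 1/2·1) = 1/3.

1/3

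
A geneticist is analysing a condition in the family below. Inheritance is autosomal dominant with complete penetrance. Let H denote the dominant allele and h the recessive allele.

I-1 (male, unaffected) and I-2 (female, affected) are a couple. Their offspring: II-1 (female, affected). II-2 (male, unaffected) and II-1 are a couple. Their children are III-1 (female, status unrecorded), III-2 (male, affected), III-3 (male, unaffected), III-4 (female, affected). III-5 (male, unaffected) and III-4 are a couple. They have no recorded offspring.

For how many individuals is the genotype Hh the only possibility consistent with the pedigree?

3

Obligate heterozygotes: II-1 is affected so carries H and received h from I-1 (hh), so II-1 is Hh; III-2 is affected so carries H and received h from II-2 (hh), so III-2 is Hh; III-4 is affected so carries H and received h from II-2 (hh), so III-4 is Hh.
Every other individual is either homozygous by phenotype or has at least one consistent homozygous assignment, so the count is 3.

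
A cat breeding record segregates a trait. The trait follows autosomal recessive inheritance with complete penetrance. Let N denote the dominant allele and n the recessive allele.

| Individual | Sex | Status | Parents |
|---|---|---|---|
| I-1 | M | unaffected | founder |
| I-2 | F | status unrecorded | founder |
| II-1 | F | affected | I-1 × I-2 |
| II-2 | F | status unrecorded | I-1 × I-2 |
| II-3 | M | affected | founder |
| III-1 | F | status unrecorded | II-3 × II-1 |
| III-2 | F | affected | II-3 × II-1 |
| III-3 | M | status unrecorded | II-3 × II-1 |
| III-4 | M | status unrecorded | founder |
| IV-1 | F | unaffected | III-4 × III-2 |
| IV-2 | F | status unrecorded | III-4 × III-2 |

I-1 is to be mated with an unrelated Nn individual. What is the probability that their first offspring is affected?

1/4

I-1 is unaffected so carries N and passed n to II-1 (nn), so I-1 is Nn.
The cross gives 1/4 NN : 1/2 Nn : 1/4 nn, so P(offspring is affected) = 1/4.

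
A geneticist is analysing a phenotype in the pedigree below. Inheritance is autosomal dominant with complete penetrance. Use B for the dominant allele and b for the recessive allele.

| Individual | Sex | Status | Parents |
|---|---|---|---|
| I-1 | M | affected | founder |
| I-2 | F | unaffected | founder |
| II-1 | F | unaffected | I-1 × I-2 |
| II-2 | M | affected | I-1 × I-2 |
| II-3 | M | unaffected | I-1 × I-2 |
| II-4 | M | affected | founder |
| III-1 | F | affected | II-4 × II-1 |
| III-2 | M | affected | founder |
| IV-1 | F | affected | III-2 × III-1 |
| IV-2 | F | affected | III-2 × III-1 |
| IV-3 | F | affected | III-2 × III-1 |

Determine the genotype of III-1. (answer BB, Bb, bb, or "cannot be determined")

From phenotype alone, III-1 is BB or Bb.
III-1 is affected so carries B and received b from II-1 (bb), so III-1 is Bb.

Bb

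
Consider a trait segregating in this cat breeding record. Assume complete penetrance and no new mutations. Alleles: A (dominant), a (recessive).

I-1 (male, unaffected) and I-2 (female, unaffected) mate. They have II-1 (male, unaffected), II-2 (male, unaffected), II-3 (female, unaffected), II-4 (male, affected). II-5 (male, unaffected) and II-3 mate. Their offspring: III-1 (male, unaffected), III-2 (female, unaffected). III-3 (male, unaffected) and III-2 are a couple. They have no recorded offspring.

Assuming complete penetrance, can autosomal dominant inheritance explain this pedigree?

No

Under autosomal dominant, II-4 (affected, male) cannot arise from I-1 (unaffected) × I-2 (unaffected).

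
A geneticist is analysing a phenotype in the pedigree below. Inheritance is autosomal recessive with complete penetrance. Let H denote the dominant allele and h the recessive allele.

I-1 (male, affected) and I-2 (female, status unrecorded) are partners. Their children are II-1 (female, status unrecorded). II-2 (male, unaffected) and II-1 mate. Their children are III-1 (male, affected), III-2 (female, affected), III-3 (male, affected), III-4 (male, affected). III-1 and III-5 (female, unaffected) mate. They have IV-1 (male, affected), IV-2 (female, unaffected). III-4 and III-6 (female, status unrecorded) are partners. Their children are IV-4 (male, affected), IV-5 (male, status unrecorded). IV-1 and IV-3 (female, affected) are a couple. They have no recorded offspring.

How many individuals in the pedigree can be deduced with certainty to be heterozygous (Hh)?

3

Obligate heterozygotes: II-2 is unaffected so carries H and passed h to III-1 (hh), so II-2 is Hh; III-5 is unaffected so carries H and passed h to IV-1 (hh), so III-5 is Hh; IV-2 is unaffected so carries H and received h from III-1 (hh), so IV-2 is Hh.
Every other individual is either homozygous by phenotype or has at least one consistent homozygous assignment, so the count is 3.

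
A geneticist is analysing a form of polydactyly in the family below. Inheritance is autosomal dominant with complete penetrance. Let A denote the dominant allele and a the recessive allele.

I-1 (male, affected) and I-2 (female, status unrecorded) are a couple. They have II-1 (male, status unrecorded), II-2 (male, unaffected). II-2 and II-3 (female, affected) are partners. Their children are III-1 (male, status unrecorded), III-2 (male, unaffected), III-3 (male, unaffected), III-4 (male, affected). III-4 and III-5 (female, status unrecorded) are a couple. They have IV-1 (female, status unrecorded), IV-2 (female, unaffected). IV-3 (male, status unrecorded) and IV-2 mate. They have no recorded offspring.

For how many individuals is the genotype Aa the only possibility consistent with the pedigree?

3

Obligate heterozygotes: I-1 is affected so carries A and passed a to II-2 (aa), so I-1 is Aa; II-3 is affected so carries A and passed a to III-2 (aa), so II-3 is Aa; III-4 is affected so carries A and received a from II-2 (aa), so III-4 is Aa.
Every other individual is either homozygous by phenotype or has at least one consistent homozygous assignment, so the count is 3.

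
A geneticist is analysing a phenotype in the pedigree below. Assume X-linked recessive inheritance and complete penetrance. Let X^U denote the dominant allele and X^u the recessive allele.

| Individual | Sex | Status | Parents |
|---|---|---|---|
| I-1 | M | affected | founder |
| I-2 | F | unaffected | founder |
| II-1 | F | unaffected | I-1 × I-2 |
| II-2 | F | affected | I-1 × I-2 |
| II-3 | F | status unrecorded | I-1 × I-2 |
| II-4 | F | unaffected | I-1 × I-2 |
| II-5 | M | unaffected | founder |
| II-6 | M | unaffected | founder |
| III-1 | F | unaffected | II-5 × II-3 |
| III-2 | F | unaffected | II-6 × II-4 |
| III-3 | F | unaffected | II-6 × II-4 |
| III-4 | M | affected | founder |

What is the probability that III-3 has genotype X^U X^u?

1/2

II-6 is unaffected, so II-6 is X^U Y.
II-4 is unaffected so carries U and received u from I-1 (X^u Y), so II-4 is X^U X^u.
Their cross gives offspring ratios 1/2 X^U X^U : 1/2 X^U X^u. Conditioning on III-3 being unaffected, P(X^U X^u) = 1/2 / 1 = 1/2.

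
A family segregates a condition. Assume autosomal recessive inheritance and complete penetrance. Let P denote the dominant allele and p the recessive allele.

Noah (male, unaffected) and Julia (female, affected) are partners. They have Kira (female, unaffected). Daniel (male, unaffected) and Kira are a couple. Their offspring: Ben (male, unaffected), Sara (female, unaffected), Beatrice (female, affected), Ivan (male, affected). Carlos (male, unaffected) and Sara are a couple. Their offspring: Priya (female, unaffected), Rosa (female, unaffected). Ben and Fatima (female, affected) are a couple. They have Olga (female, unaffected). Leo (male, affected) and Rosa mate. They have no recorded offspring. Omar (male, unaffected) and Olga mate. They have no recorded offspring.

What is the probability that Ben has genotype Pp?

Daniel is unaffected so carries P and passed p to Beatrice (pp), so Daniel is Pp.
Kira is unaffected so carries P and received p from Julia (pp), so Kira is Pp.
Their cross gives offspring ratios 1/4 PP : 1/2 Pp : 1/4 pp. Conditioning on Ben being unaffected, P(Pp) = 1/2 / 3/4 = 2/3 before taking Ben's own offspring into account.
Fatima is affected, so Fatima is pp.
Now use Ben's offspring. Probability of each recorded status — unaffected daughter Olga: 1/2 if Ben is Pp, 1 if PP.
Bayes: P(Pp) = 2/3·1/2 / (2/3·1/2 + 1/3·1) = 1/2.

1/2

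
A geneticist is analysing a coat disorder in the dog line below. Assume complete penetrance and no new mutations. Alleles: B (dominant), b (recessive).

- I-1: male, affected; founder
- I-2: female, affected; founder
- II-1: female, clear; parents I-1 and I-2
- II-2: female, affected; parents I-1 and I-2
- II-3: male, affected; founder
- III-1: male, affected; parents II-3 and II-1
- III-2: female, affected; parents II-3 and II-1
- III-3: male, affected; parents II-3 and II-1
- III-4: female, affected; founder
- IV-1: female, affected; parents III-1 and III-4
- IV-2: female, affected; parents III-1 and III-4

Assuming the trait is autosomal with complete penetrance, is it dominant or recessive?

dominant

I-1 and I-2 are both affected yet have a clear child II-1. Under a recessive model two affected parents are homozygous and every child would be affected, so the trait cannot be recessive.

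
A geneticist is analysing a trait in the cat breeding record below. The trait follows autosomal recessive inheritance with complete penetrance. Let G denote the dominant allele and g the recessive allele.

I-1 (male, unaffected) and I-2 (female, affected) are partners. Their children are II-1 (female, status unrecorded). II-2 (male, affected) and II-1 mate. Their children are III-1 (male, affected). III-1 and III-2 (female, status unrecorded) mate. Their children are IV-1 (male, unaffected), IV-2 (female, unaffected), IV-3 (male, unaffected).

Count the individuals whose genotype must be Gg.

3

Obligate heterozygotes: IV-1 is unaffected so carries G and received g from III-1 (gg), so IV-1 is Gg; IV-2 is unaffected so carries G and received g from III-1 (gg), so IV-2 is Gg; IV-3 is unaffected so carries G and received g from III-1 (gg), so IV-3 is Gg.
Every other individual is either homozygous by phenotype or has at least one consistent homozygous assignment, so the count is 3.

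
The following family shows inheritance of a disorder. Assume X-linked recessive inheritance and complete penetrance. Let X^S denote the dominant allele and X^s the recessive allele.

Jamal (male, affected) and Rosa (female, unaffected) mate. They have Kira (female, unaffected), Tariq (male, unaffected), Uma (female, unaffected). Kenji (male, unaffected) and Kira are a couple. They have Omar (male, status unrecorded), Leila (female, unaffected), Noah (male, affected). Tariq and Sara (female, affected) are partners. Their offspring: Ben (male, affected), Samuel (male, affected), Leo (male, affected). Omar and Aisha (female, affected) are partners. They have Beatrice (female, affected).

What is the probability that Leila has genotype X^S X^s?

1/2

Kenji is unaffected, so Kenji is X^S Y.
Kira is unaffected so carries S and received s from Jamal (X^s Y), so Kira is X^S X^s.
Their cross gives offspring ratios 1/2 X^S X^S : 1/2 X^S X^s. Conditioning on Leila being unaffected, P(X^S X^s) = 1/2 / 1 = 1/2.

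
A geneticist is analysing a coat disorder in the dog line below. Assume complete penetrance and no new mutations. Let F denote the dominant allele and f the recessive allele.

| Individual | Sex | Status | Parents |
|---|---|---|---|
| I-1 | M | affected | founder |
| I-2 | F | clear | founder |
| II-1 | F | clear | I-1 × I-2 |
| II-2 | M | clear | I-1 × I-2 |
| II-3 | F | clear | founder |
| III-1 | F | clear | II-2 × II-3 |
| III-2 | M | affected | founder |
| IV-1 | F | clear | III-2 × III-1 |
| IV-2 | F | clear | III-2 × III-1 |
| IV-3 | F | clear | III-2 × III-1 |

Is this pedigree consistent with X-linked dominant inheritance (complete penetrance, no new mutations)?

No

Under X-linked dominant, II-1 (clear, female) cannot arise from I-1 (affected) × I-2 (clear).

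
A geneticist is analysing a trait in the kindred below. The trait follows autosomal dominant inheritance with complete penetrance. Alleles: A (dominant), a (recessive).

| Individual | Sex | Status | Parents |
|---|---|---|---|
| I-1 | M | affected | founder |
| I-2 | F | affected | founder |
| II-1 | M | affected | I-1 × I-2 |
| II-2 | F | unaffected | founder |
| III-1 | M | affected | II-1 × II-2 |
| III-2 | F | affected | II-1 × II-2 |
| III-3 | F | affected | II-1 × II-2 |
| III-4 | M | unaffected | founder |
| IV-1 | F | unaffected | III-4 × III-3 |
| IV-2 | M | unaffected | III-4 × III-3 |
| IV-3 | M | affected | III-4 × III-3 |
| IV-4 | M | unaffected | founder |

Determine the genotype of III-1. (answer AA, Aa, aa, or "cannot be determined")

From phenotype alone, III-1 is AA or Aa.
III-1 is affected so carries A and received a from II-2 (aa), so III-1 is Aa.

Aa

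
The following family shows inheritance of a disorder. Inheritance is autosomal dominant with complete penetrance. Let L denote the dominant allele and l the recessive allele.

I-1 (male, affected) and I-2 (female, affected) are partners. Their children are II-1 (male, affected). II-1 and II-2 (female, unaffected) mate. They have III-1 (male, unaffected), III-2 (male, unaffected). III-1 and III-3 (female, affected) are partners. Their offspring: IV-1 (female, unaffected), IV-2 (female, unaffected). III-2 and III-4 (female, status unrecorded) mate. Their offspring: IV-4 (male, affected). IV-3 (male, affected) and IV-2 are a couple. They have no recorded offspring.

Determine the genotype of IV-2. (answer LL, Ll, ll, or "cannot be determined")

ll

IV-2 is unaffected, so IV-2 is ll.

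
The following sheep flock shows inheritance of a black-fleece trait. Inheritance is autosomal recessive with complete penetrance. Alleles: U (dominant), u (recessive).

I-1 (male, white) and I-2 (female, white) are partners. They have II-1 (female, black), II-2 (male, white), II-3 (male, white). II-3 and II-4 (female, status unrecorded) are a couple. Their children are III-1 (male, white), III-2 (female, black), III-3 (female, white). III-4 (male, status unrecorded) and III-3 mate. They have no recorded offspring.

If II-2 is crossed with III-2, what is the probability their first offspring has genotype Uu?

2/3

I-1 is white so carries U and passed u to II-1 (uu), so I-1 is Uu.
I-2 is white so carries U and passed u to II-1 (uu), so I-2 is Uu.
II-2 is a white offspring of I-1 (Uu) × I-2 (Uu), whose cross gives 1/4 UU : 1/2 Uu : 1/4 uu; conditioning on being white, II-2 is UU with probability 1/3, Uu with probability 2/3.
III-2 is black, so III-2 is uu.
Summing over parental genotype combinations, P(offspring has genotype Uu) = 1/3·1 + 2/3·1/2 = 2/3.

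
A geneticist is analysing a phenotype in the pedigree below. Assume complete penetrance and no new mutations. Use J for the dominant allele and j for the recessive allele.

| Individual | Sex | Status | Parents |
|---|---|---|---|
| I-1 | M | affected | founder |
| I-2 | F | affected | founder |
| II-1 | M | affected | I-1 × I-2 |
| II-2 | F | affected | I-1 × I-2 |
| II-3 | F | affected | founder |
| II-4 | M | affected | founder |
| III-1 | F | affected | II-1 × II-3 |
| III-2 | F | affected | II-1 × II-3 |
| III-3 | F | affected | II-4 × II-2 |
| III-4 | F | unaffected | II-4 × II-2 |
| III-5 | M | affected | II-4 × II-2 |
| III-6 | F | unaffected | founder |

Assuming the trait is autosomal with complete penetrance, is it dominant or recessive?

dominant

II-4 and II-2 are both affected yet have an unaffected child III-4. Under a recessive model two affected parents are homozygous and every child would be affected, so the trait cannot be recessive.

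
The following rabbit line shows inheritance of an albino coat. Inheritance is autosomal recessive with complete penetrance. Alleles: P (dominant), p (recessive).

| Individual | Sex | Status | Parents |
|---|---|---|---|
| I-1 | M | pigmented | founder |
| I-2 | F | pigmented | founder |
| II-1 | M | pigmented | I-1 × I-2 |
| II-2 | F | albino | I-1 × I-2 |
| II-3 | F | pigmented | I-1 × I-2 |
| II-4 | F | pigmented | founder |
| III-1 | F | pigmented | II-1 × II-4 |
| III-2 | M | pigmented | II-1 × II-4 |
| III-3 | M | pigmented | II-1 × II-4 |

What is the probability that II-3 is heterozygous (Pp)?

2/3

I-1 is pigmented so carries P and passed p to II-2 (pp), so I-1 is Pp.
I-2 is pigmented so carries P and passed p to II-2 (pp), so I-2 is Pp.
Their cross gives offspring ratios 1/4 PP : 1/2 Pp : 1/4 pp. Conditioning on II-3 being pigmented, P(Pp) = 1/2 / 3/4 = 2/3.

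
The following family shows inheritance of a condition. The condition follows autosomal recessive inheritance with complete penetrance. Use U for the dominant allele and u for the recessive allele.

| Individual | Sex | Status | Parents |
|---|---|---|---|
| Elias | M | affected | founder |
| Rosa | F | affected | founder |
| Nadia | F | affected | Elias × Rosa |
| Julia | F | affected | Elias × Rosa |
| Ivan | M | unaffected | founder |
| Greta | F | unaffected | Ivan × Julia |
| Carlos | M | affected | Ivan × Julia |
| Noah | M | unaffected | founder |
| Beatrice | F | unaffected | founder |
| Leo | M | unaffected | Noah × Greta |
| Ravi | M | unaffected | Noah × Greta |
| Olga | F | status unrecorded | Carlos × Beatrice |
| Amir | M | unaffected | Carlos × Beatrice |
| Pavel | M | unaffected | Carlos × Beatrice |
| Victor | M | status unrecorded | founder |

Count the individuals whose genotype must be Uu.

4

Obligate heterozygotes: Ivan is unaffected so carries U and passed u to Carlos (uu), so Ivan is Uu; Greta is unaffected so carries U and received u from Julia (uu), so Greta is Uu; Amir is unaffected so carries U and received u from Carlos (uu), so Amir is Uu; Pavel is unaffected so carries U and received u from Carlos (uu), so Pavel is Uu.
Every other individual is either homozygous by phenotype or has at least one consistent homozygous assignment, so the count is 4.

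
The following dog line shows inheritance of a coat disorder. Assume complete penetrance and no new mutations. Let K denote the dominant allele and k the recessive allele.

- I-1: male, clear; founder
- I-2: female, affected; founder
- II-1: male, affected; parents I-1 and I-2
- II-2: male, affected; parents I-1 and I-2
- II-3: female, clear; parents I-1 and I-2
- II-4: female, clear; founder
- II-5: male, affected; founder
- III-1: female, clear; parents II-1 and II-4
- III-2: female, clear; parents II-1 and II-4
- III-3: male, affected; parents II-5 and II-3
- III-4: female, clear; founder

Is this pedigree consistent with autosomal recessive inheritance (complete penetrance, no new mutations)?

Yes

A consistent assignment under autosomal recessive exists: I-1 Kk, I-2 kk, II-1 kk, II-2 kk, II-3 Kk, II-4 KK, II-5 kk, III-1 Kk, III-2 Kk, III-3 kk, III-4 KK.
In this assignment every recorded phenotype matches its genotype and every non-founder's genotype is obtainable from its parents' genotypes, so the pedigree is consistent.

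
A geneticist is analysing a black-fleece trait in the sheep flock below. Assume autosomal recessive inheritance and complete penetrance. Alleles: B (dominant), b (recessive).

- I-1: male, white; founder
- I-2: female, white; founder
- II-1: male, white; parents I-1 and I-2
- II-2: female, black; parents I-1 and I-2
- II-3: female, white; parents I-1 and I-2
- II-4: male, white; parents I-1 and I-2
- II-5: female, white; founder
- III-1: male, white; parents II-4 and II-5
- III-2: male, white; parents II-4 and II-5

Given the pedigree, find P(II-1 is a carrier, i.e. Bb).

I-1 is white so carries B and passed b to II-2 (bb), so I-1 is Bb.
I-2 is white so carries B and passed b to II-2 (bb), so I-2 is Bb.
Their cross gives offspring ratios 1/4 BB : 1/2 Bb : 1/4 bb. Conditioning on II-1 being white, P(Bb) = 1/2 / 3/4 = 2/3.

2/3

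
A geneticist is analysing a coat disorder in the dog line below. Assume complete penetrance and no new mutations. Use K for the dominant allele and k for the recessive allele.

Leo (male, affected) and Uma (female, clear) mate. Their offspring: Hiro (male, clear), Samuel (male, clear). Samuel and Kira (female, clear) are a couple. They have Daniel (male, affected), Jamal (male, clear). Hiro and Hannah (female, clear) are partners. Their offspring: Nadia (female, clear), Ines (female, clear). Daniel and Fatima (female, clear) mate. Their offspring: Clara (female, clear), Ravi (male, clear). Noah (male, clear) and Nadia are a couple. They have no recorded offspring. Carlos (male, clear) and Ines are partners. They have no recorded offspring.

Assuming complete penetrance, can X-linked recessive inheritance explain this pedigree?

A consistent assignment under X-linked recessive exists: Leo X^k Y, Uma X^K X^K, Hiro X^K Y, Samuel X^K Y, Kira X^K X^k, Hannah X^K X^K, Daniel X^k Y, Jamal X^K Y, Fatima X^K X^K, Nadia X^K X^K, Ines X^K X^K, Noah X^K Y, Carlos X^K Y, Clara X^K X^k, Ravi X^K Y.
In this assignment every recorded phenotype matches its genotype and every non-founder's genotype is obtainable from its parents' genotypes, so the pedigree is consistent.

Yes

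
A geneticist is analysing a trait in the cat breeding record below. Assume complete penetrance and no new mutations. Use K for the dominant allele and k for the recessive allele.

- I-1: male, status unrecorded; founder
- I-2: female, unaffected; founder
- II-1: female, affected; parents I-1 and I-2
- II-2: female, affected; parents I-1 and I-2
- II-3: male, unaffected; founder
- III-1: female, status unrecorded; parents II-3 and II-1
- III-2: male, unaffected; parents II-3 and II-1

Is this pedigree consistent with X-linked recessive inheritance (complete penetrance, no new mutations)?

No

Under X-linked recessive, III-2 (unaffected, male) cannot arise from II-3 (unaffected) × II-1 (affected).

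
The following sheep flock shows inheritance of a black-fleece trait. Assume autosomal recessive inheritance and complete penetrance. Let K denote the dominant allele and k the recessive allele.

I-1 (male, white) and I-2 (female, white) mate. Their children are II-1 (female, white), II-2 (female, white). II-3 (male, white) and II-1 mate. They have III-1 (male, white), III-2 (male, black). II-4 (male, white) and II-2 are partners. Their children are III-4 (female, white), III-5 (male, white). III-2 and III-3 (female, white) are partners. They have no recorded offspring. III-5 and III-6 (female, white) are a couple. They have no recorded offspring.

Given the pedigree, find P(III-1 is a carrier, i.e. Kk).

II-3 is white so carries K and passed k to III-2 (kk), so II-3 is Kk.
II-1 is white so carries K and passed k to III-2 (kk), so II-1 is Kk.
Their cross gives offspring ratios 1/4 KK : 1/2 Kk : 1/4 kk. Conditioning on III-1 being white, P(Kk) = 1/2 / 3/4 = 2/3.

2/3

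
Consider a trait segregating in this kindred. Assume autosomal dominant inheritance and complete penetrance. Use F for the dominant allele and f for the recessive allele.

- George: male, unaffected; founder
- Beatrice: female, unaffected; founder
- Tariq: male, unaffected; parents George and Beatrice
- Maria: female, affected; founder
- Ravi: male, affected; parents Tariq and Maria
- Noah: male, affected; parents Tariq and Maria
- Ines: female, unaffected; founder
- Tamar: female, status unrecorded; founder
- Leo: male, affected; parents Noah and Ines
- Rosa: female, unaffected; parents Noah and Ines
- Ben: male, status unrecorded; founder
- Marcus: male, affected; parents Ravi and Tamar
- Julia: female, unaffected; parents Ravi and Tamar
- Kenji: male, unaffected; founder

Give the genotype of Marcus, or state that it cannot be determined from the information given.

Marcus's phenotype allows FF or Ff, and no parent or child forces a single allele at both positions; consistent genotype assignments exist with Marcus as FF or Ff.

cannot be determined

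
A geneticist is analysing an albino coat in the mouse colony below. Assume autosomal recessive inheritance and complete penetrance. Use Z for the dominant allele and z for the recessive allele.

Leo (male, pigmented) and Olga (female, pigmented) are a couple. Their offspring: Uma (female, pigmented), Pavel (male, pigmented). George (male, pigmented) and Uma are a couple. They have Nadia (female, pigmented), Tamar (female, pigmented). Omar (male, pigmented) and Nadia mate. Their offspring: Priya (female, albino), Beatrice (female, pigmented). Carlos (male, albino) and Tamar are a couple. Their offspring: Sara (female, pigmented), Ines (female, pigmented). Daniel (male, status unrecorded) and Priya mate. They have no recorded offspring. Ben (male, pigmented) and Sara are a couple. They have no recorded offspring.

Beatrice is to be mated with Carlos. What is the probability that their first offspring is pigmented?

2/3

Omar is pigmented so carries Z and passed z to Priya (zz), so Omar is Zz.
Nadia is pigmented so carries Z and passed z to Priya (zz), so Nadia is Zz.
Beatrice is a pigmented offspring of Omar (Zz) × Nadia (Zz), whose cross gives 1/4 ZZ : 1/2 Zz : 1/4 zz; conditioning on being pigmented, Beatrice is ZZ with probability 1/3, Zz with probability 2/3.
Carlos is albino, so Carlos is zz.
Summing over parental genotype combinations, P(offspring is pigmented) = 1/3·1 + 2/3·1/2 = 2/3.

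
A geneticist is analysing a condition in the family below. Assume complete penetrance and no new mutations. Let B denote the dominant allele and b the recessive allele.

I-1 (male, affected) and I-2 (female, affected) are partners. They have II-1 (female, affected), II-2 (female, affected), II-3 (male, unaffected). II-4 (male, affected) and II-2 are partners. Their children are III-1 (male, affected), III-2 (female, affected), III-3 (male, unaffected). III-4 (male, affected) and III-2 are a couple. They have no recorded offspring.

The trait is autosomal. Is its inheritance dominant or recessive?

I-1 and I-2 are both affected yet have an unaffected child II-3. Under a recessive model two affected parents are homozygous and every child would be affected, so the trait cannot be recessive.

dominant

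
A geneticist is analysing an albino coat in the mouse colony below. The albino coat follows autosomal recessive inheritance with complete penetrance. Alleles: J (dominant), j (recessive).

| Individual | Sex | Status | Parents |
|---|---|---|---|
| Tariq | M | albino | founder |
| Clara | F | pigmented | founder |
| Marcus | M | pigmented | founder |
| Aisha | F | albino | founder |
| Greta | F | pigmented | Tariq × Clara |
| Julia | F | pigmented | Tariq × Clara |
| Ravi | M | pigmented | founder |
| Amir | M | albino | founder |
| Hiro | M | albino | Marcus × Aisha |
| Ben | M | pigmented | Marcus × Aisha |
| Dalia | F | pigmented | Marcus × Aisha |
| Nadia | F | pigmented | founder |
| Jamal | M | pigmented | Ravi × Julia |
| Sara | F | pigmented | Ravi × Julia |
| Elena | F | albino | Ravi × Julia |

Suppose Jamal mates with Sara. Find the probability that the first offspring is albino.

Ravi is pigmented so carries J and passed j to Elena (jj), so Ravi is Jj.
Julia is pigmented so carries J and received j from Tariq (jj), so Julia is Jj.
Jamal is a pigmented offspring of Ravi (Jj) × Julia (Jj), whose cross gives 1/4 JJ : 1/2 Jj : 1/4 jj; conditioning on being pigmented, Jamal is JJ with probability 1/3, Jj with probability 2/3.
Sara is a pigmented offspring of Ravi (Jj) × Julia (Jj), whose cross gives 1/4 JJ : 1/2 Jj : 1/4 jj; conditioning on being pigmented, Sara is JJ with probability 1/3, Jj with probability 2/3.
Summing over parental genotype combinations, P(offspring is albino) = 4/9·1/4 = 1/9.

1/9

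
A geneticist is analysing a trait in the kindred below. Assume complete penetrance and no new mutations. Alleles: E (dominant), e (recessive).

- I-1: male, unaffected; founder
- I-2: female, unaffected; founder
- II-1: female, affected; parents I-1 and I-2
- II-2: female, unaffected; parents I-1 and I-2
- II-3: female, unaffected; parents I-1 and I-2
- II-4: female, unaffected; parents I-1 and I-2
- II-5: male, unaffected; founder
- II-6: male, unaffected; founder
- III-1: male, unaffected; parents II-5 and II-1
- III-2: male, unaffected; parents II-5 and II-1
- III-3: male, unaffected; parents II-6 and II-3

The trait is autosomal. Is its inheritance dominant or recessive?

I-1 and I-2 are both unaffected yet have an affected child II-1. Under dominance, an affected child requires at least one affected parent, so the trait cannot be dominant.

recessive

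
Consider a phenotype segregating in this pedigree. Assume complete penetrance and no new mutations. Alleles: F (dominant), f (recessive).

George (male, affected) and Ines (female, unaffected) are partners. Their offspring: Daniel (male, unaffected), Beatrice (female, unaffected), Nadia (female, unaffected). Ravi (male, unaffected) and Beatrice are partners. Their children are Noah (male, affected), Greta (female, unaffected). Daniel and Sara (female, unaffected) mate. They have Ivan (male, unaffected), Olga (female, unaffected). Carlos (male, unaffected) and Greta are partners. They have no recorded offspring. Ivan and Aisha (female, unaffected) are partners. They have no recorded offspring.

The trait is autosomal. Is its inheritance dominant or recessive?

recessive

Ravi and Beatrice are both unaffected yet have an affected child Noah. Under dominance, an affected child requires at least one affected parent, so the trait cannot be dominant.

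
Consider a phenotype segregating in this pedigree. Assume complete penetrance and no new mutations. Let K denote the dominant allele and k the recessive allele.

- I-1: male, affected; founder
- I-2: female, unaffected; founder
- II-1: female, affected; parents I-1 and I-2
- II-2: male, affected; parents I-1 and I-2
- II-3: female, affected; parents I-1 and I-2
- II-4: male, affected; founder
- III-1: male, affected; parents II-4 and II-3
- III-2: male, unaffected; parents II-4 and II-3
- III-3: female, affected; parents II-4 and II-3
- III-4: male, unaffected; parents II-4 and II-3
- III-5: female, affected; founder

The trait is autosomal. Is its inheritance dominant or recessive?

dominant

II-4 and II-3 are both affected yet have an unaffected child III-2. Under a recessive model two affected parents are homozygous and every child would be affected, so the trait cannot be recessive.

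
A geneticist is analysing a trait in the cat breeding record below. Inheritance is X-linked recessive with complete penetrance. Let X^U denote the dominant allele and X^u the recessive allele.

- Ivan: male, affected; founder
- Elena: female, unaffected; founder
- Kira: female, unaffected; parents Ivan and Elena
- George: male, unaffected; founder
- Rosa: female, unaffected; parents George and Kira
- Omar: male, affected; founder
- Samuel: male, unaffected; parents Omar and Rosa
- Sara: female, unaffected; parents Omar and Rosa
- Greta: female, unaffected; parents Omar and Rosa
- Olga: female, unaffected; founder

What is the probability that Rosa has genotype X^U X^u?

George is unaffected, so George is X^U Y.
Kira is unaffected so carries U and received u from Ivan (X^u Y), so Kira is X^U X^u.
Their cross gives offspring ratios 1/2 X^U X^U : 1/2 X^U X^u. Conditioning on Rosa being unaffected, P(X^U X^u) = 1/2 / 1 = 1/2 before taking Rosa's own offspring into account.
Omar is affected, so Omar is X^u Y.
Now use Rosa's offspring. Probability of each recorded status — unaffected son Samuel: 1/2 if Rosa is X^U X^u, 1 if X^U X^U; unaffected daughter Sara: 1/2 if Rosa is X^U X^u, 1 if X^U X^U; unaffected daughter Greta: 1/2 if Rosa is X^U X^u, 1 if X^U X^U.
Bayes: P(X^U X^u) = 1/2·1/8 / (1/2·1/8 + 1/2·1) = 1/9.

1/9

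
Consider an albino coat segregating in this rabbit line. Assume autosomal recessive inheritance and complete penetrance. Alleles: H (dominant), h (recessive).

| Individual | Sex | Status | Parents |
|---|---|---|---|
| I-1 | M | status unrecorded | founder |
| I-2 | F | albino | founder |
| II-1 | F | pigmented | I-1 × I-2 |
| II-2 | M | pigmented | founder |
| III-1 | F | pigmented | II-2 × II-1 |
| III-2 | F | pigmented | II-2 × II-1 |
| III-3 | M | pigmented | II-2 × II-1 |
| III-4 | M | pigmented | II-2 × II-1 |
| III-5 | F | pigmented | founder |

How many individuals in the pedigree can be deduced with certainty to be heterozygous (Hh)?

Obligate heterozygotes: II-1 is pigmented so carries H and received h from I-2 (hh), so II-1 is Hh.
Every other individual is either homozygous by phenotype or has at least one consistent homozygous assignment, so the count is 1.

1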